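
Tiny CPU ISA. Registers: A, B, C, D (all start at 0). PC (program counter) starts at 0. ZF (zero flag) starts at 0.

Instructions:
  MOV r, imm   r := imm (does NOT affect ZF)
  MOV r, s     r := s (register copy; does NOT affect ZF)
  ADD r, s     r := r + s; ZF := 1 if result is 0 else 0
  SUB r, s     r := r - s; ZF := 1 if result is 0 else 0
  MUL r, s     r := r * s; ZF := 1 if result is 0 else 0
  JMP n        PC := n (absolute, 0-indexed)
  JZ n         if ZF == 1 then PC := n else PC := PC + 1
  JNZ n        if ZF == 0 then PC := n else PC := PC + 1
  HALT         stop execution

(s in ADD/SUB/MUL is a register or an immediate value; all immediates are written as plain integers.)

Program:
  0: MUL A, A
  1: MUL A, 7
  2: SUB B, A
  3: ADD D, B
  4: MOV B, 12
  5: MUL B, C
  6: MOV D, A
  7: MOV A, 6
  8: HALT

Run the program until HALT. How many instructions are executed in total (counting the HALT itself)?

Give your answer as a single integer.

Step 1: PC=0 exec 'MUL A, A'. After: A=0 B=0 C=0 D=0 ZF=1 PC=1
Step 2: PC=1 exec 'MUL A, 7'. After: A=0 B=0 C=0 D=0 ZF=1 PC=2
Step 3: PC=2 exec 'SUB B, A'. After: A=0 B=0 C=0 D=0 ZF=1 PC=3
Step 4: PC=3 exec 'ADD D, B'. After: A=0 B=0 C=0 D=0 ZF=1 PC=4
Step 5: PC=4 exec 'MOV B, 12'. After: A=0 B=12 C=0 D=0 ZF=1 PC=5
Step 6: PC=5 exec 'MUL B, C'. After: A=0 B=0 C=0 D=0 ZF=1 PC=6
Step 7: PC=6 exec 'MOV D, A'. After: A=0 B=0 C=0 D=0 ZF=1 PC=7
Step 8: PC=7 exec 'MOV A, 6'. After: A=6 B=0 C=0 D=0 ZF=1 PC=8
Step 9: PC=8 exec 'HALT'. After: A=6 B=0 C=0 D=0 ZF=1 PC=8 HALTED
Total instructions executed: 9

Answer: 9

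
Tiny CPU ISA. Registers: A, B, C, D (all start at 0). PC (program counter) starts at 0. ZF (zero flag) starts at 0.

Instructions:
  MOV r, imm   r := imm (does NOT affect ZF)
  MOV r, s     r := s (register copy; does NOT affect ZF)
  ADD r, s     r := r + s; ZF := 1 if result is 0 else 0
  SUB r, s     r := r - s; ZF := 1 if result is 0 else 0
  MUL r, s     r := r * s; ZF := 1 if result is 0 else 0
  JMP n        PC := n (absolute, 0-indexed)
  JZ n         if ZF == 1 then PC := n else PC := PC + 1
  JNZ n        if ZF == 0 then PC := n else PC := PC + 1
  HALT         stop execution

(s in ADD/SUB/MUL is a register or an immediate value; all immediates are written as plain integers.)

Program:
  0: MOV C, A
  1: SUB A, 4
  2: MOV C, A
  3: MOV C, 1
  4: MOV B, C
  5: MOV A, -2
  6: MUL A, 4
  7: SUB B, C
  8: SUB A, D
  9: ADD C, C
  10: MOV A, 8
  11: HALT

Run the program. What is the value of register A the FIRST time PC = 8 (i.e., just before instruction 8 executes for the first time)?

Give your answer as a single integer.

Step 1: PC=0 exec 'MOV C, A'. After: A=0 B=0 C=0 D=0 ZF=0 PC=1
Step 2: PC=1 exec 'SUB A, 4'. After: A=-4 B=0 C=0 D=0 ZF=0 PC=2
Step 3: PC=2 exec 'MOV C, A'. After: A=-4 B=0 C=-4 D=0 ZF=0 PC=3
Step 4: PC=3 exec 'MOV C, 1'. After: A=-4 B=0 C=1 D=0 ZF=0 PC=4
Step 5: PC=4 exec 'MOV B, C'. After: A=-4 B=1 C=1 D=0 ZF=0 PC=5
Step 6: PC=5 exec 'MOV A, -2'. After: A=-2 B=1 C=1 D=0 ZF=0 PC=6
Step 7: PC=6 exec 'MUL A, 4'. After: A=-8 B=1 C=1 D=0 ZF=0 PC=7
Step 8: PC=7 exec 'SUB B, C'. After: A=-8 B=0 C=1 D=0 ZF=1 PC=8
First time PC=8: A=-8

-8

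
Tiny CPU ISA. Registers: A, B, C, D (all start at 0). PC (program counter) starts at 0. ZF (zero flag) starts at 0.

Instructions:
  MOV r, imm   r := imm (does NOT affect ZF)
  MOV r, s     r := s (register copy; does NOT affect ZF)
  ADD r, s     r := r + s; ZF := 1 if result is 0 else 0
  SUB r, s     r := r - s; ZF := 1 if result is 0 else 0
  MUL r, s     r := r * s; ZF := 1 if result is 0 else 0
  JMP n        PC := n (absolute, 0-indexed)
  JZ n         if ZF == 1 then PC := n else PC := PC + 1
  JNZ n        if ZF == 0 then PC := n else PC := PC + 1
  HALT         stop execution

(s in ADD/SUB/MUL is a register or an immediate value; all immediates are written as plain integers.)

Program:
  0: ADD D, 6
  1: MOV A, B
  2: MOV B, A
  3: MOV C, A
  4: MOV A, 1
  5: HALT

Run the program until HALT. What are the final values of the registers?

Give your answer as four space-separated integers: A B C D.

Answer: 1 0 0 6

Derivation:
Step 1: PC=0 exec 'ADD D, 6'. After: A=0 B=0 C=0 D=6 ZF=0 PC=1
Step 2: PC=1 exec 'MOV A, B'. After: A=0 B=0 C=0 D=6 ZF=0 PC=2
Step 3: PC=2 exec 'MOV B, A'. After: A=0 B=0 C=0 D=6 ZF=0 PC=3
Step 4: PC=3 exec 'MOV C, A'. After: A=0 B=0 C=0 D=6 ZF=0 PC=4
Step 5: PC=4 exec 'MOV A, 1'. After: A=1 B=0 C=0 D=6 ZF=0 PC=5
Step 6: PC=5 exec 'HALT'. After: A=1 B=0 C=0 D=6 ZF=0 PC=5 HALTED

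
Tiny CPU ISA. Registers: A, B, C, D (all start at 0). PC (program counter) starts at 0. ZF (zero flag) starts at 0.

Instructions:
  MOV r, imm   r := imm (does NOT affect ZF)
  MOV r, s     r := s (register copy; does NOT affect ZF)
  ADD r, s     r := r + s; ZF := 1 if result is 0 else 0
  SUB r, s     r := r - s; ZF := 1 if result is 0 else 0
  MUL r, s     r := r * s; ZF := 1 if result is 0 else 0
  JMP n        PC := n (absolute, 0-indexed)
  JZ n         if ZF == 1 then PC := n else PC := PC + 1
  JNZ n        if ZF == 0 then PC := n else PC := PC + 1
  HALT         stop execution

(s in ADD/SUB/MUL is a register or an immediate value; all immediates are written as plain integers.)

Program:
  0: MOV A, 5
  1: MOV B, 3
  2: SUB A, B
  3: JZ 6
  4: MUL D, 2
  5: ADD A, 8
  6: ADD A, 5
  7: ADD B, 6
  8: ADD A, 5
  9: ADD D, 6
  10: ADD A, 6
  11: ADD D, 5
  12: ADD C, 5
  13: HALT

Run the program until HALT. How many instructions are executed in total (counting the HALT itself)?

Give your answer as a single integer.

Step 1: PC=0 exec 'MOV A, 5'. After: A=5 B=0 C=0 D=0 ZF=0 PC=1
Step 2: PC=1 exec 'MOV B, 3'. After: A=5 B=3 C=0 D=0 ZF=0 PC=2
Step 3: PC=2 exec 'SUB A, B'. After: A=2 B=3 C=0 D=0 ZF=0 PC=3
Step 4: PC=3 exec 'JZ 6'. After: A=2 B=3 C=0 D=0 ZF=0 PC=4
Step 5: PC=4 exec 'MUL D, 2'. After: A=2 B=3 C=0 D=0 ZF=1 PC=5
Step 6: PC=5 exec 'ADD A, 8'. After: A=10 B=3 C=0 D=0 ZF=0 PC=6
Step 7: PC=6 exec 'ADD A, 5'. After: A=15 B=3 C=0 D=0 ZF=0 PC=7
Step 8: PC=7 exec 'ADD B, 6'. After: A=15 B=9 C=0 D=0 ZF=0 PC=8
Step 9: PC=8 exec 'ADD A, 5'. After: A=20 B=9 C=0 D=0 ZF=0 PC=9
Step 10: PC=9 exec 'ADD D, 6'. After: A=20 B=9 C=0 D=6 ZF=0 PC=10
Step 11: PC=10 exec 'ADD A, 6'. After: A=26 B=9 C=0 D=6 ZF=0 PC=11
Step 12: PC=11 exec 'ADD D, 5'. After: A=26 B=9 C=0 D=11 ZF=0 PC=12
Step 13: PC=12 exec 'ADD C, 5'. After: A=26 B=9 C=5 D=11 ZF=0 PC=13
Step 14: PC=13 exec 'HALT'. After: A=26 B=9 C=5 D=11 ZF=0 PC=13 HALTED
Total instructions executed: 14

Answer: 14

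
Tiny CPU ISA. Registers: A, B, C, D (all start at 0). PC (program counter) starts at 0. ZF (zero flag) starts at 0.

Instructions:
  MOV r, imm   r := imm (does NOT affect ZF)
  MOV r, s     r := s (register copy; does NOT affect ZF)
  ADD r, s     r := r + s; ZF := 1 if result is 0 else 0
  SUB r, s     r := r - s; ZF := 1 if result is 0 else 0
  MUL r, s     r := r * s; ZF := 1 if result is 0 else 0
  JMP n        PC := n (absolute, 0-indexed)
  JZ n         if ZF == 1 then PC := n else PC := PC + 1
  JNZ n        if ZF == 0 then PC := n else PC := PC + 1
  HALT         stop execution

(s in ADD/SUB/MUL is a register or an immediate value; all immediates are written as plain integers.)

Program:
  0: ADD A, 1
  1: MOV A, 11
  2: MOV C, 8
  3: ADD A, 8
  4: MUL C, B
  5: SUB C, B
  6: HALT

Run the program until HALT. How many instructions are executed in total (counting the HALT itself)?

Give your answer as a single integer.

Answer: 7

Derivation:
Step 1: PC=0 exec 'ADD A, 1'. After: A=1 B=0 C=0 D=0 ZF=0 PC=1
Step 2: PC=1 exec 'MOV A, 11'. After: A=11 B=0 C=0 D=0 ZF=0 PC=2
Step 3: PC=2 exec 'MOV C, 8'. After: A=11 B=0 C=8 D=0 ZF=0 PC=3
Step 4: PC=3 exec 'ADD A, 8'. After: A=19 B=0 C=8 D=0 ZF=0 PC=4
Step 5: PC=4 exec 'MUL C, B'. After: A=19 B=0 C=0 D=0 ZF=1 PC=5
Step 6: PC=5 exec 'SUB C, B'. After: A=19 B=0 C=0 D=0 ZF=1 PC=6
Step 7: PC=6 exec 'HALT'. After: A=19 B=0 C=0 D=0 ZF=1 PC=6 HALTED
Total instructions executed: 7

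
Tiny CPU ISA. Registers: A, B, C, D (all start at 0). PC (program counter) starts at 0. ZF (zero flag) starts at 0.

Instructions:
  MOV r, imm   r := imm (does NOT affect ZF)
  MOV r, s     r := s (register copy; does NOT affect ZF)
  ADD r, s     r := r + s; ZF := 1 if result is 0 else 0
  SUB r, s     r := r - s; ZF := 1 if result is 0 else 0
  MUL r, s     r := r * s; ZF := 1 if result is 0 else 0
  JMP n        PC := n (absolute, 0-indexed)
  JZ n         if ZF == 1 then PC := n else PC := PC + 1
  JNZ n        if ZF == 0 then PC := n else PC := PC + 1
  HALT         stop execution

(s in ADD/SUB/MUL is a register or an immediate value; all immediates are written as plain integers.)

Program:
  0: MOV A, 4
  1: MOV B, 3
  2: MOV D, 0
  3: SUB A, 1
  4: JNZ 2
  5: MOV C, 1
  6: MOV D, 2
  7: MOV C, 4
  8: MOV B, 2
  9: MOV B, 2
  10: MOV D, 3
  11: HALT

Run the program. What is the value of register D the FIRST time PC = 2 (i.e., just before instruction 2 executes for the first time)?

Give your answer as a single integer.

Step 1: PC=0 exec 'MOV A, 4'. After: A=4 B=0 C=0 D=0 ZF=0 PC=1
Step 2: PC=1 exec 'MOV B, 3'. After: A=4 B=3 C=0 D=0 ZF=0 PC=2
First time PC=2: D=0

0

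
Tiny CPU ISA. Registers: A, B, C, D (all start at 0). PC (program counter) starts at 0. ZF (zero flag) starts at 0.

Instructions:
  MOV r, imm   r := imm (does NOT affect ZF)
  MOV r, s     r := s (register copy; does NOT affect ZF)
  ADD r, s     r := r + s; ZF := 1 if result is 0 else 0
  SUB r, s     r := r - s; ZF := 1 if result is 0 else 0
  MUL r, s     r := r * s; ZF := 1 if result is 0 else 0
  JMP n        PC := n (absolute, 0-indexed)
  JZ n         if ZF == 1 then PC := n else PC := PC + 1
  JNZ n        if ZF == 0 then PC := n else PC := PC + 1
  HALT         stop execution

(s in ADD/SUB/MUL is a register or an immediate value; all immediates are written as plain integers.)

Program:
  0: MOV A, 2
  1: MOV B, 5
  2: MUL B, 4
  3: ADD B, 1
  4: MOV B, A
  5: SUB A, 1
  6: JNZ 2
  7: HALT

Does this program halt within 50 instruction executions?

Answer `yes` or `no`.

Answer: yes

Derivation:
Step 1: PC=0 exec 'MOV A, 2'. After: A=2 B=0 C=0 D=0 ZF=0 PC=1
Step 2: PC=1 exec 'MOV B, 5'. After: A=2 B=5 C=0 D=0 ZF=0 PC=2
Step 3: PC=2 exec 'MUL B, 4'. After: A=2 B=20 C=0 D=0 ZF=0 PC=3
Step 4: PC=3 exec 'ADD B, 1'. After: A=2 B=21 C=0 D=0 ZF=0 PC=4
Step 5: PC=4 exec 'MOV B, A'. After: A=2 B=2 C=0 D=0 ZF=0 PC=5
Step 6: PC=5 exec 'SUB A, 1'. After: A=1 B=2 C=0 D=0 ZF=0 PC=6
Step 7: PC=6 exec 'JNZ 2'. After: A=1 B=2 C=0 D=0 ZF=0 PC=2
Step 8: PC=2 exec 'MUL B, 4'. After: A=1 B=8 C=0 D=0 ZF=0 PC=3
Step 9: PC=3 exec 'ADD B, 1'. After: A=1 B=9 C=0 D=0 ZF=0 PC=4
Step 10: PC=4 exec 'MOV B, A'. After: A=1 B=1 C=0 D=0 ZF=0 PC=5
Step 11: PC=5 exec 'SUB A, 1'. After: A=0 B=1 C=0 D=0 ZF=1 PC=6
Step 12: PC=6 exec 'JNZ 2'. After: A=0 B=1 C=0 D=0 ZF=1 PC=7
Step 13: PC=7 exec 'HALT'. After: A=0 B=1 C=0 D=0 ZF=1 PC=7 HALTED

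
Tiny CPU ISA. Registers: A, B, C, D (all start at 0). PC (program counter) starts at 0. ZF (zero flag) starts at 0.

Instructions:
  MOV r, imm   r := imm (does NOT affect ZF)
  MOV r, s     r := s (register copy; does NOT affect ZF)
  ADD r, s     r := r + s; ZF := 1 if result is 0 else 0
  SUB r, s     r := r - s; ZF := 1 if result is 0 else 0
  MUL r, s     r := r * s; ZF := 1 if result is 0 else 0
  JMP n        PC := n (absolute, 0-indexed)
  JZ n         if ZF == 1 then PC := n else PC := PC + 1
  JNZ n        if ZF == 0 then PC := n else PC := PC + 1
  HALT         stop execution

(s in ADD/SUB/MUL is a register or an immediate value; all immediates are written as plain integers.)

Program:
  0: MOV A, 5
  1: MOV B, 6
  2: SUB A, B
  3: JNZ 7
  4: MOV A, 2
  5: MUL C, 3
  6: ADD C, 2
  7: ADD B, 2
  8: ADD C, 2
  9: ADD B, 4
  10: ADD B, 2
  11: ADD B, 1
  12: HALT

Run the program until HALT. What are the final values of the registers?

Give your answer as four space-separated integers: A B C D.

Answer: -1 15 2 0

Derivation:
Step 1: PC=0 exec 'MOV A, 5'. After: A=5 B=0 C=0 D=0 ZF=0 PC=1
Step 2: PC=1 exec 'MOV B, 6'. After: A=5 B=6 C=0 D=0 ZF=0 PC=2
Step 3: PC=2 exec 'SUB A, B'. After: A=-1 B=6 C=0 D=0 ZF=0 PC=3
Step 4: PC=3 exec 'JNZ 7'. After: A=-1 B=6 C=0 D=0 ZF=0 PC=7
Step 5: PC=7 exec 'ADD B, 2'. After: A=-1 B=8 C=0 D=0 ZF=0 PC=8
Step 6: PC=8 exec 'ADD C, 2'. After: A=-1 B=8 C=2 D=0 ZF=0 PC=9
Step 7: PC=9 exec 'ADD B, 4'. After: A=-1 B=12 C=2 D=0 ZF=0 PC=10
Step 8: PC=10 exec 'ADD B, 2'. After: A=-1 B=14 C=2 D=0 ZF=0 PC=11
Step 9: PC=11 exec 'ADD B, 1'. After: A=-1 B=15 C=2 D=0 ZF=0 PC=12
Step 10: PC=12 exec 'HALT'. After: A=-1 B=15 C=2 D=0 ZF=0 PC=12 HALTED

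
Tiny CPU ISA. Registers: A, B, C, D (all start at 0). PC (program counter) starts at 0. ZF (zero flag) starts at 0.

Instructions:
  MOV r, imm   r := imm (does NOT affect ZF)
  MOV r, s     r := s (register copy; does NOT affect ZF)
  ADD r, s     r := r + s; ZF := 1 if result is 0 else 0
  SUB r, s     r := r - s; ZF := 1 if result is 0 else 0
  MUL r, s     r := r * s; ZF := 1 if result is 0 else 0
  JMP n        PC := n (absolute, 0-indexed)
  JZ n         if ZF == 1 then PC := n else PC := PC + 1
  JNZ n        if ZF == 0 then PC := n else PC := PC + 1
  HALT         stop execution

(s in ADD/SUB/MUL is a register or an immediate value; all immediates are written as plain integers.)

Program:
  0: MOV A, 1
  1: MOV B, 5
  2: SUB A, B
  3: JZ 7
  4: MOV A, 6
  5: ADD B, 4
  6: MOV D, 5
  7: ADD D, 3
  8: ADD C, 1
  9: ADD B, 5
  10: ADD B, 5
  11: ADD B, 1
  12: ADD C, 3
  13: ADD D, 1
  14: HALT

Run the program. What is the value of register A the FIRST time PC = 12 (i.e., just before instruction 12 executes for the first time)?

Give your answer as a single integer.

Step 1: PC=0 exec 'MOV A, 1'. After: A=1 B=0 C=0 D=0 ZF=0 PC=1
Step 2: PC=1 exec 'MOV B, 5'. After: A=1 B=5 C=0 D=0 ZF=0 PC=2
Step 3: PC=2 exec 'SUB A, B'. After: A=-4 B=5 C=0 D=0 ZF=0 PC=3
Step 4: PC=3 exec 'JZ 7'. After: A=-4 B=5 C=0 D=0 ZF=0 PC=4
Step 5: PC=4 exec 'MOV A, 6'. After: A=6 B=5 C=0 D=0 ZF=0 PC=5
Step 6: PC=5 exec 'ADD B, 4'. After: A=6 B=9 C=0 D=0 ZF=0 PC=6
Step 7: PC=6 exec 'MOV D, 5'. After: A=6 B=9 C=0 D=5 ZF=0 PC=7
Step 8: PC=7 exec 'ADD D, 3'. After: A=6 B=9 C=0 D=8 ZF=0 PC=8
Step 9: PC=8 exec 'ADD C, 1'. After: A=6 B=9 C=1 D=8 ZF=0 PC=9
Step 10: PC=9 exec 'ADD B, 5'. After: A=6 B=14 C=1 D=8 ZF=0 PC=10
Step 11: PC=10 exec 'ADD B, 5'. After: A=6 B=19 C=1 D=8 ZF=0 PC=11
Step 12: PC=11 exec 'ADD B, 1'. After: A=6 B=20 C=1 D=8 ZF=0 PC=12
First time PC=12: A=6

6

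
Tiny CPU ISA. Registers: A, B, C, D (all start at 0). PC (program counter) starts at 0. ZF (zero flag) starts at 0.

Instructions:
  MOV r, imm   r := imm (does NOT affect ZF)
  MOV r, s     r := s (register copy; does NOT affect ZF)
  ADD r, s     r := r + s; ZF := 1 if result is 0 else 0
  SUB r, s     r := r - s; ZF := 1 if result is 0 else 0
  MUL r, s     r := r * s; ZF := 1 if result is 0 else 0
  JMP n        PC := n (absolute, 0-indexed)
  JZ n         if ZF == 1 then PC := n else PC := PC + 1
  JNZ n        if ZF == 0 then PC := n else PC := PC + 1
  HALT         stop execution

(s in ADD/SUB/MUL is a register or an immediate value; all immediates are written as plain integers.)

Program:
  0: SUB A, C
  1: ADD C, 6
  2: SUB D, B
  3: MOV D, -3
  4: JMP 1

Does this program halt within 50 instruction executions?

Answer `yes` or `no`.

Step 1: PC=0 exec 'SUB A, C'. After: A=0 B=0 C=0 D=0 ZF=1 PC=1
Step 2: PC=1 exec 'ADD C, 6'. After: A=0 B=0 C=6 D=0 ZF=0 PC=2
Step 3: PC=2 exec 'SUB D, B'. After: A=0 B=0 C=6 D=0 ZF=1 PC=3
Step 4: PC=3 exec 'MOV D, -3'. After: A=0 B=0 C=6 D=-3 ZF=1 PC=4
Step 5: PC=4 exec 'JMP 1'. After: A=0 B=0 C=6 D=-3 ZF=1 PC=1
Step 6: PC=1 exec 'ADD C, 6'. After: A=0 B=0 C=12 D=-3 ZF=0 PC=2
Step 7: PC=2 exec 'SUB D, B'. After: A=0 B=0 C=12 D=-3 ZF=0 PC=3
Step 8: PC=3 exec 'MOV D, -3'. After: A=0 B=0 C=12 D=-3 ZF=0 PC=4
Step 9: PC=4 exec 'JMP 1'. After: A=0 B=0 C=12 D=-3 ZF=0 PC=1
Step 10: PC=1 exec 'ADD C, 6'. After: A=0 B=0 C=18 D=-3 ZF=0 PC=2
Step 11: PC=2 exec 'SUB D, B'. After: A=0 B=0 C=18 D=-3 ZF=0 PC=3
Step 12: PC=3 exec 'MOV D, -3'. After: A=0 B=0 C=18 D=-3 ZF=0 PC=4
Step 13: PC=4 exec 'JMP 1'. After: A=0 B=0 C=18 D=-3 ZF=0 PC=1
Step 14: PC=1 exec 'ADD C, 6'. After: A=0 B=0 C=24 D=-3 ZF=0 PC=2
Step 15: PC=2 exec 'SUB D, B'. After: A=0 B=0 C=24 D=-3 ZF=0 PC=3
After 50 steps: not halted. PC revisits the same instructions with no path to HALT; will never halt.

Answer: no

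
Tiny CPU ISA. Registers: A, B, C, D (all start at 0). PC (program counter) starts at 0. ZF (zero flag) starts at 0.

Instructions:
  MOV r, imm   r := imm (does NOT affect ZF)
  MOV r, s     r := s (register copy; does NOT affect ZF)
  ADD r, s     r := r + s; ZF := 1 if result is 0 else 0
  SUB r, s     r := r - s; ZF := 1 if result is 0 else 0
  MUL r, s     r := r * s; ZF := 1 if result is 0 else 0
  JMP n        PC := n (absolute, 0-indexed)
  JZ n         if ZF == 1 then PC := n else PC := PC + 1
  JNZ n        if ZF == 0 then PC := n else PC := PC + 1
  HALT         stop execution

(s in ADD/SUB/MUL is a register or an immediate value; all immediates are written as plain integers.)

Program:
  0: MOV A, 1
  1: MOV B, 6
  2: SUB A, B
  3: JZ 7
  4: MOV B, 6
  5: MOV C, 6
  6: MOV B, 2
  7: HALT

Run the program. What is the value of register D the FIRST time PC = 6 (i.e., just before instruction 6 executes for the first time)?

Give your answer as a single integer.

Step 1: PC=0 exec 'MOV A, 1'. After: A=1 B=0 C=0 D=0 ZF=0 PC=1
Step 2: PC=1 exec 'MOV B, 6'. After: A=1 B=6 C=0 D=0 ZF=0 PC=2
Step 3: PC=2 exec 'SUB A, B'. After: A=-5 B=6 C=0 D=0 ZF=0 PC=3
Step 4: PC=3 exec 'JZ 7'. After: A=-5 B=6 C=0 D=0 ZF=0 PC=4
Step 5: PC=4 exec 'MOV B, 6'. After: A=-5 B=6 C=0 D=0 ZF=0 PC=5
Step 6: PC=5 exec 'MOV C, 6'. After: A=-5 B=6 C=6 D=0 ZF=0 PC=6
First time PC=6: D=0

0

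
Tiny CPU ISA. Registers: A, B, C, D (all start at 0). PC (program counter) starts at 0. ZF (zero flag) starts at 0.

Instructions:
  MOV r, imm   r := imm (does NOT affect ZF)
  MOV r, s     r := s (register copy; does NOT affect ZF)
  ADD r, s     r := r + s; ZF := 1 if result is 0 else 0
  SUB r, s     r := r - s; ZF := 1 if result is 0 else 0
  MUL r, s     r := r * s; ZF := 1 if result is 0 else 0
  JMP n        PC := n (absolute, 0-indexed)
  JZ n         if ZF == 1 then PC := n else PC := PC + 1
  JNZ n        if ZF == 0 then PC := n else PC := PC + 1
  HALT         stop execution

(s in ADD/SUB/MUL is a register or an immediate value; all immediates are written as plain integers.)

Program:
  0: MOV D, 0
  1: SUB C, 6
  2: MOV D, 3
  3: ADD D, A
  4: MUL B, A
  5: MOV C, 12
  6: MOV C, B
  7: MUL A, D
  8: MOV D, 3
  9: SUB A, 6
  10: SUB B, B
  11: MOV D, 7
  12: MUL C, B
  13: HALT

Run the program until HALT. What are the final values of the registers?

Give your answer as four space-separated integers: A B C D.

Answer: -6 0 0 7

Derivation:
Step 1: PC=0 exec 'MOV D, 0'. After: A=0 B=0 C=0 D=0 ZF=0 PC=1
Step 2: PC=1 exec 'SUB C, 6'. After: A=0 B=0 C=-6 D=0 ZF=0 PC=2
Step 3: PC=2 exec 'MOV D, 3'. After: A=0 B=0 C=-6 D=3 ZF=0 PC=3
Step 4: PC=3 exec 'ADD D, A'. After: A=0 B=0 C=-6 D=3 ZF=0 PC=4
Step 5: PC=4 exec 'MUL B, A'. After: A=0 B=0 C=-6 D=3 ZF=1 PC=5
Step 6: PC=5 exec 'MOV C, 12'. After: A=0 B=0 C=12 D=3 ZF=1 PC=6
Step 7: PC=6 exec 'MOV C, B'. After: A=0 B=0 C=0 D=3 ZF=1 PC=7
Step 8: PC=7 exec 'MUL A, D'. After: A=0 B=0 C=0 D=3 ZF=1 PC=8
Step 9: PC=8 exec 'MOV D, 3'. After: A=0 B=0 C=0 D=3 ZF=1 PC=9
Step 10: PC=9 exec 'SUB A, 6'. After: A=-6 B=0 C=0 D=3 ZF=0 PC=10
Step 11: PC=10 exec 'SUB B, B'. After: A=-6 B=0 C=0 D=3 ZF=1 PC=11
Step 12: PC=11 exec 'MOV D, 7'. After: A=-6 B=0 C=0 D=7 ZF=1 PC=12
Step 13: PC=12 exec 'MUL C, B'. After: A=-6 B=0 C=0 D=7 ZF=1 PC=13
Step 14: PC=13 exec 'HALT'. After: A=-6 B=0 C=0 D=7 ZF=1 PC=13 HALTED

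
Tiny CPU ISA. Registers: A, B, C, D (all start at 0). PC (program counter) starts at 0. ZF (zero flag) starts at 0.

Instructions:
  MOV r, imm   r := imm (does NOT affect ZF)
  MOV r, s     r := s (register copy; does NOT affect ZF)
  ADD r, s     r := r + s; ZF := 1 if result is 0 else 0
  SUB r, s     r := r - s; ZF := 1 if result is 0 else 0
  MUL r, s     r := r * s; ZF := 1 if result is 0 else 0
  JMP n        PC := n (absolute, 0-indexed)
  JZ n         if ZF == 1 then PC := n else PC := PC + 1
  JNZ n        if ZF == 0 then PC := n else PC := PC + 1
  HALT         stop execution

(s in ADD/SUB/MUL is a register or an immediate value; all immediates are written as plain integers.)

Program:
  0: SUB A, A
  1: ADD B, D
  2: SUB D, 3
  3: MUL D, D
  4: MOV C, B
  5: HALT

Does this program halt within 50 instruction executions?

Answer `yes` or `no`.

Step 1: PC=0 exec 'SUB A, A'. After: A=0 B=0 C=0 D=0 ZF=1 PC=1
Step 2: PC=1 exec 'ADD B, D'. After: A=0 B=0 C=0 D=0 ZF=1 PC=2
Step 3: PC=2 exec 'SUB D, 3'. After: A=0 B=0 C=0 D=-3 ZF=0 PC=3
Step 4: PC=3 exec 'MUL D, D'. After: A=0 B=0 C=0 D=9 ZF=0 PC=4
Step 5: PC=4 exec 'MOV C, B'. After: A=0 B=0 C=0 D=9 ZF=0 PC=5
Step 6: PC=5 exec 'HALT'. After: A=0 B=0 C=0 D=9 ZF=0 PC=5 HALTED

Answer: yes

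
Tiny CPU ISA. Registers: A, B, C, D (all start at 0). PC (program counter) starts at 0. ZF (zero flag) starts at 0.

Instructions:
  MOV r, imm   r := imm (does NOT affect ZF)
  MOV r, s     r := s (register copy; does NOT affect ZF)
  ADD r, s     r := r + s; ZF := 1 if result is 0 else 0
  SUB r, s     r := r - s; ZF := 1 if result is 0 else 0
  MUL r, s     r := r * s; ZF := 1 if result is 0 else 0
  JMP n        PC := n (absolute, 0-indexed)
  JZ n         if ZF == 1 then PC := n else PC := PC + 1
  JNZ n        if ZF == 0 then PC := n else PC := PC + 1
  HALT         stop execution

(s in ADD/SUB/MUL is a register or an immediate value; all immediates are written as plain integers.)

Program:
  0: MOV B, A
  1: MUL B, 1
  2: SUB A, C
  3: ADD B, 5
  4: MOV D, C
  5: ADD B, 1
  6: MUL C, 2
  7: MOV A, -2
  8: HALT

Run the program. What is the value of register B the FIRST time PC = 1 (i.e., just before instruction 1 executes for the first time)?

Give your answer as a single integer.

Step 1: PC=0 exec 'MOV B, A'. After: A=0 B=0 C=0 D=0 ZF=0 PC=1
First time PC=1: B=0

0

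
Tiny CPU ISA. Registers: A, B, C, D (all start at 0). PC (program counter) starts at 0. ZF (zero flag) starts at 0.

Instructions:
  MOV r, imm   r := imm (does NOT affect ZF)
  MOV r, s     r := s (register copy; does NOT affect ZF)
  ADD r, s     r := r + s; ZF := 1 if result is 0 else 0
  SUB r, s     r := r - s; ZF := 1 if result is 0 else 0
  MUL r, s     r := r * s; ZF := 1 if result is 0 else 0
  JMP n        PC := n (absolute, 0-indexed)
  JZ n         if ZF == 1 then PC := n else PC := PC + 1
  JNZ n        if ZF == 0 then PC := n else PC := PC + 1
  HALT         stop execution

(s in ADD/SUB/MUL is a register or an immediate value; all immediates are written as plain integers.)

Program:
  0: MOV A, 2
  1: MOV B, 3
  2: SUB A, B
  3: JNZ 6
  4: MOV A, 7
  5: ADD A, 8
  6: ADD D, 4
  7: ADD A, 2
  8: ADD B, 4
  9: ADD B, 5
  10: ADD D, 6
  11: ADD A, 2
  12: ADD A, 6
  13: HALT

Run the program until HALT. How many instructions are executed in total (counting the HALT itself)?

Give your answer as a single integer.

Step 1: PC=0 exec 'MOV A, 2'. After: A=2 B=0 C=0 D=0 ZF=0 PC=1
Step 2: PC=1 exec 'MOV B, 3'. After: A=2 B=3 C=0 D=0 ZF=0 PC=2
Step 3: PC=2 exec 'SUB A, B'. After: A=-1 B=3 C=0 D=0 ZF=0 PC=3
Step 4: PC=3 exec 'JNZ 6'. After: A=-1 B=3 C=0 D=0 ZF=0 PC=6
Step 5: PC=6 exec 'ADD D, 4'. After: A=-1 B=3 C=0 D=4 ZF=0 PC=7
Step 6: PC=7 exec 'ADD A, 2'. After: A=1 B=3 C=0 D=4 ZF=0 PC=8
Step 7: PC=8 exec 'ADD B, 4'. After: A=1 B=7 C=0 D=4 ZF=0 PC=9
Step 8: PC=9 exec 'ADD B, 5'. After: A=1 B=12 C=0 D=4 ZF=0 PC=10
Step 9: PC=10 exec 'ADD D, 6'. After: A=1 B=12 C=0 D=10 ZF=0 PC=11
Step 10: PC=11 exec 'ADD A, 2'. After: A=3 B=12 C=0 D=10 ZF=0 PC=12
Step 11: PC=12 exec 'ADD A, 6'. After: A=9 B=12 C=0 D=10 ZF=0 PC=13
Step 12: PC=13 exec 'HALT'. After: A=9 B=12 C=0 D=10 ZF=0 PC=13 HALTED
Total instructions executed: 12

Answer: 12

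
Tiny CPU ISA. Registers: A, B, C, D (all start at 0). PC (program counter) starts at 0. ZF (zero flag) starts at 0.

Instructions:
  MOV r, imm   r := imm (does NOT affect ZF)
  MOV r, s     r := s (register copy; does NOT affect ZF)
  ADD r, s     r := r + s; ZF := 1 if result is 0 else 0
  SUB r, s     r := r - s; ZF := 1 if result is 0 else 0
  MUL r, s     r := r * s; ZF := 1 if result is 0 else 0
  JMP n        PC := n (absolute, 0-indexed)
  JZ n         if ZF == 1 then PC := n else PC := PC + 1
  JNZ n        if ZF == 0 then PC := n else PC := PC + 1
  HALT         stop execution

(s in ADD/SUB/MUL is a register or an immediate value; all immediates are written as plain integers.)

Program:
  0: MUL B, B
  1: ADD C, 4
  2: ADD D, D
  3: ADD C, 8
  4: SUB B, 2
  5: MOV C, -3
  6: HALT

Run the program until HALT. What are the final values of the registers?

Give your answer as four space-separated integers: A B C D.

Step 1: PC=0 exec 'MUL B, B'. After: A=0 B=0 C=0 D=0 ZF=1 PC=1
Step 2: PC=1 exec 'ADD C, 4'. After: A=0 B=0 C=4 D=0 ZF=0 PC=2
Step 3: PC=2 exec 'ADD D, D'. After: A=0 B=0 C=4 D=0 ZF=1 PC=3
Step 4: PC=3 exec 'ADD C, 8'. After: A=0 B=0 C=12 D=0 ZF=0 PC=4
Step 5: PC=4 exec 'SUB B, 2'. After: A=0 B=-2 C=12 D=0 ZF=0 PC=5
Step 6: PC=5 exec 'MOV C, -3'. After: A=0 B=-2 C=-3 D=0 ZF=0 PC=6
Step 7: PC=6 exec 'HALT'. After: A=0 B=-2 C=-3 D=0 ZF=0 PC=6 HALTED

Answer: 0 -2 -3 0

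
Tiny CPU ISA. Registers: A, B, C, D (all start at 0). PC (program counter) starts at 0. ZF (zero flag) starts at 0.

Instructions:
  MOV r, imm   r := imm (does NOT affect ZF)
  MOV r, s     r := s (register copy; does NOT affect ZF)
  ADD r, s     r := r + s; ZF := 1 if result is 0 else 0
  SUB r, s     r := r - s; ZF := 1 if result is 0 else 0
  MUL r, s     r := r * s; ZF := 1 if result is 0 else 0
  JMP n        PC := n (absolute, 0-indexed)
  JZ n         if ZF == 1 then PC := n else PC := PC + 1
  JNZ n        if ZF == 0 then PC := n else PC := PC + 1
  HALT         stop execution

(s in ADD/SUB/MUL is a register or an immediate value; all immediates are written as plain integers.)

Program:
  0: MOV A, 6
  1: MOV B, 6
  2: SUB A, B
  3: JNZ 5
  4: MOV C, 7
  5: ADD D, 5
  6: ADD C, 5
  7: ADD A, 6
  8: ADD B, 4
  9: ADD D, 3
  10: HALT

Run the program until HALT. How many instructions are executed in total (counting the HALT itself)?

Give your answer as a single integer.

Answer: 11

Derivation:
Step 1: PC=0 exec 'MOV A, 6'. After: A=6 B=0 C=0 D=0 ZF=0 PC=1
Step 2: PC=1 exec 'MOV B, 6'. After: A=6 B=6 C=0 D=0 ZF=0 PC=2
Step 3: PC=2 exec 'SUB A, B'. After: A=0 B=6 C=0 D=0 ZF=1 PC=3
Step 4: PC=3 exec 'JNZ 5'. After: A=0 B=6 C=0 D=0 ZF=1 PC=4
Step 5: PC=4 exec 'MOV C, 7'. After: A=0 B=6 C=7 D=0 ZF=1 PC=5
Step 6: PC=5 exec 'ADD D, 5'. After: A=0 B=6 C=7 D=5 ZF=0 PC=6
Step 7: PC=6 exec 'ADD C, 5'. After: A=0 B=6 C=12 D=5 ZF=0 PC=7
Step 8: PC=7 exec 'ADD A, 6'. After: A=6 B=6 C=12 D=5 ZF=0 PC=8
Step 9: PC=8 exec 'ADD B, 4'. After: A=6 B=10 C=12 D=5 ZF=0 PC=9
Step 10: PC=9 exec 'ADD D, 3'. After: A=6 B=10 C=12 D=8 ZF=0 PC=10
Step 11: PC=10 exec 'HALT'. After: A=6 B=10 C=12 D=8 ZF=0 PC=10 HALTED
Total instructions executed: 11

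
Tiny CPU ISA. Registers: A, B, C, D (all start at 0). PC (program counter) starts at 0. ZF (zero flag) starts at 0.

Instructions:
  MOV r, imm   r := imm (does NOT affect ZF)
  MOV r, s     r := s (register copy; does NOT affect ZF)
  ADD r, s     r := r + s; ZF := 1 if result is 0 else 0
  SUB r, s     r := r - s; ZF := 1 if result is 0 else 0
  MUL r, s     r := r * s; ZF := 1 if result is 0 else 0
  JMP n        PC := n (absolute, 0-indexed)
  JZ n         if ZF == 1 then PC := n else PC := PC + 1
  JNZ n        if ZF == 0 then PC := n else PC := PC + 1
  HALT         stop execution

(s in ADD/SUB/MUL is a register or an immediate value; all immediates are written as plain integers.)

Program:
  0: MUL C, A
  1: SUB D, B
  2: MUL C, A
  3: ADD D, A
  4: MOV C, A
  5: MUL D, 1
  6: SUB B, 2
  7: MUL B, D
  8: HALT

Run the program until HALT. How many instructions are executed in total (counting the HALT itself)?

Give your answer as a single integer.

Answer: 9

Derivation:
Step 1: PC=0 exec 'MUL C, A'. After: A=0 B=0 C=0 D=0 ZF=1 PC=1
Step 2: PC=1 exec 'SUB D, B'. After: A=0 B=0 C=0 D=0 ZF=1 PC=2
Step 3: PC=2 exec 'MUL C, A'. After: A=0 B=0 C=0 D=0 ZF=1 PC=3
Step 4: PC=3 exec 'ADD D, A'. After: A=0 B=0 C=0 D=0 ZF=1 PC=4
Step 5: PC=4 exec 'MOV C, A'. After: A=0 B=0 C=0 D=0 ZF=1 PC=5
Step 6: PC=5 exec 'MUL D, 1'. After: A=0 B=0 C=0 D=0 ZF=1 PC=6
Step 7: PC=6 exec 'SUB B, 2'. After: A=0 B=-2 C=0 D=0 ZF=0 PC=7
Step 8: PC=7 exec 'MUL B, D'. After: A=0 B=0 C=0 D=0 ZF=1 PC=8
Step 9: PC=8 exec 'HALT'. After: A=0 B=0 C=0 D=0 ZF=1 PC=8 HALTED
Total instructions executed: 9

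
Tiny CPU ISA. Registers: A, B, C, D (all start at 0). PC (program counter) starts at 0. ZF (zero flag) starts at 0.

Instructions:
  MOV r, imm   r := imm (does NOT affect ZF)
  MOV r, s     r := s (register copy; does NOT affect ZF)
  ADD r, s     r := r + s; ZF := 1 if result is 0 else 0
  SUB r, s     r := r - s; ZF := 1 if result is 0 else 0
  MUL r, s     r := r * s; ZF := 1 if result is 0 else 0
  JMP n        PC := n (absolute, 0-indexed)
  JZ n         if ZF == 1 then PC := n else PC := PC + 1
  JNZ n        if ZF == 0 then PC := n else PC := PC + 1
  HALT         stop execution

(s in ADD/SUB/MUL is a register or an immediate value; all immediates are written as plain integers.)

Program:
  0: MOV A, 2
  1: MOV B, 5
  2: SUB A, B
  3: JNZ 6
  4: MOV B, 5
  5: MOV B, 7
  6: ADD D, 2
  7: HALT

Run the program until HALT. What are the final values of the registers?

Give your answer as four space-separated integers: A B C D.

Step 1: PC=0 exec 'MOV A, 2'. After: A=2 B=0 C=0 D=0 ZF=0 PC=1
Step 2: PC=1 exec 'MOV B, 5'. After: A=2 B=5 C=0 D=0 ZF=0 PC=2
Step 3: PC=2 exec 'SUB A, B'. After: A=-3 B=5 C=0 D=0 ZF=0 PC=3
Step 4: PC=3 exec 'JNZ 6'. After: A=-3 B=5 C=0 D=0 ZF=0 PC=6
Step 5: PC=6 exec 'ADD D, 2'. After: A=-3 B=5 C=0 D=2 ZF=0 PC=7
Step 6: PC=7 exec 'HALT'. After: A=-3 B=5 C=0 D=2 ZF=0 PC=7 HALTED

Answer: -3 5 0 2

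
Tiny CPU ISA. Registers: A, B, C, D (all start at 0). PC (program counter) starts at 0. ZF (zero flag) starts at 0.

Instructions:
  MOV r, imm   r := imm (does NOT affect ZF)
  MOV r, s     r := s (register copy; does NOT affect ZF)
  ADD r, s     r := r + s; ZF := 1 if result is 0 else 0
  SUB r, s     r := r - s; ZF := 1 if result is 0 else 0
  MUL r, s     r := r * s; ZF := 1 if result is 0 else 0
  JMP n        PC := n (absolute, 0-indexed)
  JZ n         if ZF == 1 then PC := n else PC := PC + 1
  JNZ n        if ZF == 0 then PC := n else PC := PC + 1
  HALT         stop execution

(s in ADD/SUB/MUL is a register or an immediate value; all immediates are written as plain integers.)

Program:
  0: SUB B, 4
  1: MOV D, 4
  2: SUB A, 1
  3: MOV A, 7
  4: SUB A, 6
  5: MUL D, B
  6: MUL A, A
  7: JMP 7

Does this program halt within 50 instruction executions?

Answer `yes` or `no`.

Answer: no

Derivation:
Step 1: PC=0 exec 'SUB B, 4'. After: A=0 B=-4 C=0 D=0 ZF=0 PC=1
Step 2: PC=1 exec 'MOV D, 4'. After: A=0 B=-4 C=0 D=4 ZF=0 PC=2
Step 3: PC=2 exec 'SUB A, 1'. After: A=-1 B=-4 C=0 D=4 ZF=0 PC=3
Step 4: PC=3 exec 'MOV A, 7'. After: A=7 B=-4 C=0 D=4 ZF=0 PC=4
Step 5: PC=4 exec 'SUB A, 6'. After: A=1 B=-4 C=0 D=4 ZF=0 PC=5
Step 6: PC=5 exec 'MUL D, B'. After: A=1 B=-4 C=0 D=-16 ZF=0 PC=6
Step 7: PC=6 exec 'MUL A, A'. After: A=1 B=-4 C=0 D=-16 ZF=0 PC=7
Step 8: PC=7 exec 'JMP 7'. After: A=1 B=-4 C=0 D=-16 ZF=0 PC=7
State after step 8 equals state after step 7: the program is in a cycle of length 1 and will never halt.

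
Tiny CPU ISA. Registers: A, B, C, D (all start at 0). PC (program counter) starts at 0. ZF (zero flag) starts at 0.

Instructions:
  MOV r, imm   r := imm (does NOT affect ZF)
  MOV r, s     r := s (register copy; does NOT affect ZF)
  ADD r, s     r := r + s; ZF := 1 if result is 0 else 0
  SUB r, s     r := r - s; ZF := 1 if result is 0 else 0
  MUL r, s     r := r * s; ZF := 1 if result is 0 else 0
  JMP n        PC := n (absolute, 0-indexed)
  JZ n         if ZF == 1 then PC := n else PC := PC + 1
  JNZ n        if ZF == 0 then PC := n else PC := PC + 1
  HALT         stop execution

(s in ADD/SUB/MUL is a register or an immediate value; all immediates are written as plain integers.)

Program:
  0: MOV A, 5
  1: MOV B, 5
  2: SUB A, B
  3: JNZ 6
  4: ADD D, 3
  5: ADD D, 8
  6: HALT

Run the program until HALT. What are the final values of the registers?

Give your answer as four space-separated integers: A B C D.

Answer: 0 5 0 11

Derivation:
Step 1: PC=0 exec 'MOV A, 5'. After: A=5 B=0 C=0 D=0 ZF=0 PC=1
Step 2: PC=1 exec 'MOV B, 5'. After: A=5 B=5 C=0 D=0 ZF=0 PC=2
Step 3: PC=2 exec 'SUB A, B'. After: A=0 B=5 C=0 D=0 ZF=1 PC=3
Step 4: PC=3 exec 'JNZ 6'. After: A=0 B=5 C=0 D=0 ZF=1 PC=4
Step 5: PC=4 exec 'ADD D, 3'. After: A=0 B=5 C=0 D=3 ZF=0 PC=5
Step 6: PC=5 exec 'ADD D, 8'. After: A=0 B=5 C=0 D=11 ZF=0 PC=6
Step 7: PC=6 exec 'HALT'. After: A=0 B=5 C=0 D=11 ZF=0 PC=6 HALTED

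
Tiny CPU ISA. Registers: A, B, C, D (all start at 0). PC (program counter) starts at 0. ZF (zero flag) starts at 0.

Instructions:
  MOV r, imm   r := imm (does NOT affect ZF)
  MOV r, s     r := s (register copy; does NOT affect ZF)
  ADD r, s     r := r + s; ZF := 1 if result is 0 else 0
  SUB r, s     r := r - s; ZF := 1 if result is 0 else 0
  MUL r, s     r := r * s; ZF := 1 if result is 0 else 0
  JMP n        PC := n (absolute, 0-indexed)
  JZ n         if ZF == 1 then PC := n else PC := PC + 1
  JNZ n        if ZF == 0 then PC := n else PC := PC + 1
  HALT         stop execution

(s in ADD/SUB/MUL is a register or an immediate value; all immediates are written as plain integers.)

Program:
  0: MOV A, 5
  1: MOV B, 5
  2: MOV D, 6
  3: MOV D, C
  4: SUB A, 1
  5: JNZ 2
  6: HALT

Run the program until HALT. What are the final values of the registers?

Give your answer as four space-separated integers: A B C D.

Step 1: PC=0 exec 'MOV A, 5'. After: A=5 B=0 C=0 D=0 ZF=0 PC=1
Step 2: PC=1 exec 'MOV B, 5'. After: A=5 B=5 C=0 D=0 ZF=0 PC=2
Step 3: PC=2 exec 'MOV D, 6'. After: A=5 B=5 C=0 D=6 ZF=0 PC=3
Step 4: PC=3 exec 'MOV D, C'. After: A=5 B=5 C=0 D=0 ZF=0 PC=4
Step 5: PC=4 exec 'SUB A, 1'. After: A=4 B=5 C=0 D=0 ZF=0 PC=5
Step 6: PC=5 exec 'JNZ 2'. After: A=4 B=5 C=0 D=0 ZF=0 PC=2
Step 7: PC=2 exec 'MOV D, 6'. After: A=4 B=5 C=0 D=6 ZF=0 PC=3
Step 8: PC=3 exec 'MOV D, C'. After: A=4 B=5 C=0 D=0 ZF=0 PC=4
Step 9: PC=4 exec 'SUB A, 1'. After: A=3 B=5 C=0 D=0 ZF=0 PC=5
Step 10: PC=5 exec 'JNZ 2'. After: A=3 B=5 C=0 D=0 ZF=0 PC=2
Step 11: PC=2 exec 'MOV D, 6'. After: A=3 B=5 C=0 D=6 ZF=0 PC=3
Step 12: PC=3 exec 'MOV D, C'. After: A=3 B=5 C=0 D=0 ZF=0 PC=4
Step 13: PC=4 exec 'SUB A, 1'. After: A=2 B=5 C=0 D=0 ZF=0 PC=5
Step 14: PC=5 exec 'JNZ 2'. After: A=2 B=5 C=0 D=0 ZF=0 PC=2
Step 15: PC=2 exec 'MOV D, 6'. After: A=2 B=5 C=0 D=6 ZF=0 PC=3
Step 16: PC=3 exec 'MOV D, C'. After: A=2 B=5 C=0 D=0 ZF=0 PC=4
Step 17: PC=4 exec 'SUB A, 1'. After: A=1 B=5 C=0 D=0 ZF=0 PC=5
Step 18: PC=5 exec 'JNZ 2'. After: A=1 B=5 C=0 D=0 ZF=0 PC=2
Step 19: PC=2 exec 'MOV D, 6'. After: A=1 B=5 C=0 D=6 ZF=0 PC=3
Step 20: PC=3 exec 'MOV D, C'. After: A=1 B=5 C=0 D=0 ZF=0 PC=4
Step 21: PC=4 exec 'SUB A, 1'. After: A=0 B=5 C=0 D=0 ZF=1 PC=5
Step 22: PC=5 exec 'JNZ 2'. After: A=0 B=5 C=0 D=0 ZF=1 PC=6
Step 23: PC=6 exec 'HALT'. After: A=0 B=5 C=0 D=0 ZF=1 PC=6 HALTED

Answer: 0 5 0 0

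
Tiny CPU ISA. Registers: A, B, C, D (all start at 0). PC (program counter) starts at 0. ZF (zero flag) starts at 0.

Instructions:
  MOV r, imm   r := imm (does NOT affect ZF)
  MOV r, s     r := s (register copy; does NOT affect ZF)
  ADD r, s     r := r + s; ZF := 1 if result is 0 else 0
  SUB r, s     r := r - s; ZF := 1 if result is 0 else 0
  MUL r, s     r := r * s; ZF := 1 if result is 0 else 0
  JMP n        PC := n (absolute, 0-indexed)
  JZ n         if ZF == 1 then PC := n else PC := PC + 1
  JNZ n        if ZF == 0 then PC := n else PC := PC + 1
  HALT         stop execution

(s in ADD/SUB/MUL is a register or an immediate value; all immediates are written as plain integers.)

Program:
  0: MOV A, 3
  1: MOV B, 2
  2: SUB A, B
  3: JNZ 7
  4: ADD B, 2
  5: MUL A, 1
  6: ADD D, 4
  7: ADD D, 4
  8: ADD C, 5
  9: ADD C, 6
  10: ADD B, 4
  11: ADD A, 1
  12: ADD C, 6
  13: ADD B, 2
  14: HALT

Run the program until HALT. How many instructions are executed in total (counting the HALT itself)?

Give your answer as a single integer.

Answer: 12

Derivation:
Step 1: PC=0 exec 'MOV A, 3'. After: A=3 B=0 C=0 D=0 ZF=0 PC=1
Step 2: PC=1 exec 'MOV B, 2'. After: A=3 B=2 C=0 D=0 ZF=0 PC=2
Step 3: PC=2 exec 'SUB A, B'. After: A=1 B=2 C=0 D=0 ZF=0 PC=3
Step 4: PC=3 exec 'JNZ 7'. After: A=1 B=2 C=0 D=0 ZF=0 PC=7
Step 5: PC=7 exec 'ADD D, 4'. After: A=1 B=2 C=0 D=4 ZF=0 PC=8
Step 6: PC=8 exec 'ADD C, 5'. After: A=1 B=2 C=5 D=4 ZF=0 PC=9
Step 7: PC=9 exec 'ADD C, 6'. After: A=1 B=2 C=11 D=4 ZF=0 PC=10
Step 8: PC=10 exec 'ADD B, 4'. After: A=1 B=6 C=11 D=4 ZF=0 PC=11
Step 9: PC=11 exec 'ADD A, 1'. After: A=2 B=6 C=11 D=4 ZF=0 PC=12
Step 10: PC=12 exec 'ADD C, 6'. After: A=2 B=6 C=17 D=4 ZF=0 PC=13
Step 11: PC=13 exec 'ADD B, 2'. After: A=2 B=8 C=17 D=4 ZF=0 PC=14
Step 12: PC=14 exec 'HALT'. After: A=2 B=8 C=17 D=4 ZF=0 PC=14 HALTED
Total instructions executed: 12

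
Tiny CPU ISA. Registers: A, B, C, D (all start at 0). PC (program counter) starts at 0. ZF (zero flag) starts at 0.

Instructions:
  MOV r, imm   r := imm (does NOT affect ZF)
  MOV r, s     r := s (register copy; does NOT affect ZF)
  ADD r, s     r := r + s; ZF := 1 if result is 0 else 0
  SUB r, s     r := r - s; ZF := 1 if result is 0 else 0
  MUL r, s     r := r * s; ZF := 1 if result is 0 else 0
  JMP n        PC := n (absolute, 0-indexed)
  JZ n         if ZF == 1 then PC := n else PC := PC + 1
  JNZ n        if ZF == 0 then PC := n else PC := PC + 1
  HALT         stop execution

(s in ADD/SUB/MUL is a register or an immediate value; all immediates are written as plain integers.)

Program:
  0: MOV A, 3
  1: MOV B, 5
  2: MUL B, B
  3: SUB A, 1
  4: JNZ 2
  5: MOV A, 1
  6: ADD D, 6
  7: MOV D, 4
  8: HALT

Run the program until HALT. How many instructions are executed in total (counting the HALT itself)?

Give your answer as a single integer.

Step 1: PC=0 exec 'MOV A, 3'. After: A=3 B=0 C=0 D=0 ZF=0 PC=1
Step 2: PC=1 exec 'MOV B, 5'. After: A=3 B=5 C=0 D=0 ZF=0 PC=2
Step 3: PC=2 exec 'MUL B, B'. After: A=3 B=25 C=0 D=0 ZF=0 PC=3
Step 4: PC=3 exec 'SUB A, 1'. After: A=2 B=25 C=0 D=0 ZF=0 PC=4
Step 5: PC=4 exec 'JNZ 2'. After: A=2 B=25 C=0 D=0 ZF=0 PC=2
Step 6: PC=2 exec 'MUL B, B'. After: A=2 B=625 C=0 D=0 ZF=0 PC=3
Step 7: PC=3 exec 'SUB A, 1'. After: A=1 B=625 C=0 D=0 ZF=0 PC=4
Step 8: PC=4 exec 'JNZ 2'. After: A=1 B=625 C=0 D=0 ZF=0 PC=2
Step 9: PC=2 exec 'MUL B, B'. After: A=1 B=390625 C=0 D=0 ZF=0 PC=3
Step 10: PC=3 exec 'SUB A, 1'. After: A=0 B=390625 C=0 D=0 ZF=1 PC=4
Step 11: PC=4 exec 'JNZ 2'. After: A=0 B=390625 C=0 D=0 ZF=1 PC=5
Step 12: PC=5 exec 'MOV A, 1'. After: A=1 B=390625 C=0 D=0 ZF=1 PC=6
Step 13: PC=6 exec 'ADD D, 6'. After: A=1 B=390625 C=0 D=6 ZF=0 PC=7
Step 14: PC=7 exec 'MOV D, 4'. After: A=1 B=390625 C=0 D=4 ZF=0 PC=8
Step 15: PC=8 exec 'HALT'. After: A=1 B=390625 C=0 D=4 ZF=0 PC=8 HALTED
Total instructions executed: 15

Answer: 15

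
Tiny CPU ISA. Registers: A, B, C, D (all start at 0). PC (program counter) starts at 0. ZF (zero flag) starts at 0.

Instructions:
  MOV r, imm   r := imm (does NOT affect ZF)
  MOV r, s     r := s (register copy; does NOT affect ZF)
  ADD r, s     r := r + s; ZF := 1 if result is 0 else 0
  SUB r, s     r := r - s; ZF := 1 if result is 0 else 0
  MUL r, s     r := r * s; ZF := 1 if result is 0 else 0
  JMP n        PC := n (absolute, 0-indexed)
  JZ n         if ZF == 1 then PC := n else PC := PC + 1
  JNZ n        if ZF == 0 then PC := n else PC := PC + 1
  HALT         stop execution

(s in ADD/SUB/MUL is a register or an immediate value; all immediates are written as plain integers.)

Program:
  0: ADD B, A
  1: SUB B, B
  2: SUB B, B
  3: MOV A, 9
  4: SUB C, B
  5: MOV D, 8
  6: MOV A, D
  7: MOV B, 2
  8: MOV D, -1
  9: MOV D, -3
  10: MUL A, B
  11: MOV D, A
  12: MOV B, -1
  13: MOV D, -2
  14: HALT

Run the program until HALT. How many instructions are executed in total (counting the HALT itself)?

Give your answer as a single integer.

Step 1: PC=0 exec 'ADD B, A'. After: A=0 B=0 C=0 D=0 ZF=1 PC=1
Step 2: PC=1 exec 'SUB B, B'. After: A=0 B=0 C=0 D=0 ZF=1 PC=2
Step 3: PC=2 exec 'SUB B, B'. After: A=0 B=0 C=0 D=0 ZF=1 PC=3
Step 4: PC=3 exec 'MOV A, 9'. After: A=9 B=0 C=0 D=0 ZF=1 PC=4
Step 5: PC=4 exec 'SUB C, B'. After: A=9 B=0 C=0 D=0 ZF=1 PC=5
Step 6: PC=5 exec 'MOV D, 8'. After: A=9 B=0 C=0 D=8 ZF=1 PC=6
Step 7: PC=6 exec 'MOV A, D'. After: A=8 B=0 C=0 D=8 ZF=1 PC=7
Step 8: PC=7 exec 'MOV B, 2'. After: A=8 B=2 C=0 D=8 ZF=1 PC=8
Step 9: PC=8 exec 'MOV D, -1'. After: A=8 B=2 C=0 D=-1 ZF=1 PC=9
Step 10: PC=9 exec 'MOV D, -3'. After: A=8 B=2 C=0 D=-3 ZF=1 PC=10
Step 11: PC=10 exec 'MUL A, B'. After: A=16 B=2 C=0 D=-3 ZF=0 PC=11
Step 12: PC=11 exec 'MOV D, A'. After: A=16 B=2 C=0 D=16 ZF=0 PC=12
Step 13: PC=12 exec 'MOV B, -1'. After: A=16 B=-1 C=0 D=16 ZF=0 PC=13
Step 14: PC=13 exec 'MOV D, -2'. After: A=16 B=-1 C=0 D=-2 ZF=0 PC=14
Step 15: PC=14 exec 'HALT'. After: A=16 B=-1 C=0 D=-2 ZF=0 PC=14 HALTED
Total instructions executed: 15

Answer: 15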